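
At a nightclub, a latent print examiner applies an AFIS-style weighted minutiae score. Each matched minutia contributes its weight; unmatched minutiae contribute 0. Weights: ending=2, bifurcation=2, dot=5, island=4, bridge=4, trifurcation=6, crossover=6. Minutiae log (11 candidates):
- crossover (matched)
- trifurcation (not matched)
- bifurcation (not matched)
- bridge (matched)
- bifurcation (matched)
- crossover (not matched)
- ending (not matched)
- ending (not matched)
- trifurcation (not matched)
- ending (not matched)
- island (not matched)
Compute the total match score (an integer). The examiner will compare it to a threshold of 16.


Weighted minutiae match score:
  crossover: matched, +6 (running total 6)
  trifurcation: not matched, +0
  bifurcation: not matched, +0
  bridge: matched, +4 (running total 10)
  bifurcation: matched, +2 (running total 12)
  crossover: not matched, +0
  ending: not matched, +0
  ending: not matched, +0
  trifurcation: not matched, +0
  ending: not matched, +0
  island: not matched, +0
Total score = 12
Threshold = 16; verdict = inconclusive

12


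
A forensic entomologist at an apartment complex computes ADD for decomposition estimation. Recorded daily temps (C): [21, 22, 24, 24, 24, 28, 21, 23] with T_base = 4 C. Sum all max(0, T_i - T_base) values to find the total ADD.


Computing ADD day by day:
Day 1: max(0, 21 - 4) = 17
Day 2: max(0, 22 - 4) = 18
Day 3: max(0, 24 - 4) = 20
Day 4: max(0, 24 - 4) = 20
Day 5: max(0, 24 - 4) = 20
Day 6: max(0, 28 - 4) = 24
Day 7: max(0, 21 - 4) = 17
Day 8: max(0, 23 - 4) = 19
Total ADD = 155

155


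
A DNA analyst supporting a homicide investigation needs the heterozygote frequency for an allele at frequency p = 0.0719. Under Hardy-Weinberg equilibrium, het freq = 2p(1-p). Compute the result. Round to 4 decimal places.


Hardy-Weinberg heterozygote frequency:
q = 1 - p = 1 - 0.0719 = 0.9281
2pq = 2 * 0.0719 * 0.9281 = 0.1335

0.1335


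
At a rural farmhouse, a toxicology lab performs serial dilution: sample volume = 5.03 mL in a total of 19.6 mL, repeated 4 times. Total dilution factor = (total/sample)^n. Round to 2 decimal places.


Dilution factor calculation:
Single dilution = V_total / V_sample = 19.6 / 5.03 ≈ 3.89662
Number of dilutions = 4
Total DF = (19.6 / 5.03)^4 (full precision, rounded at the end) = 230.54

230.54


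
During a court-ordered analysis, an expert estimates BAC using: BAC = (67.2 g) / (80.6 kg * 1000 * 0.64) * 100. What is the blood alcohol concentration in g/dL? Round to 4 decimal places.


Applying the Widmark formula:
BAC = (dose_g / (body_wt * 1000 * r)) * 100
Denominator = 80.6 * 1000 * 0.64 = 51584
BAC = (67.2 / 51584) * 100
BAC = 0.1303 g/dL

0.1303


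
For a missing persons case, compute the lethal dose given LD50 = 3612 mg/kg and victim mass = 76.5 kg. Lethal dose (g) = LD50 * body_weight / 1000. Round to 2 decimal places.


Lethal dose calculation:
Lethal dose = LD50 * body_weight / 1000
= 3612 * 76.5 / 1000
= 276318 / 1000
= 276.32 g

276.32


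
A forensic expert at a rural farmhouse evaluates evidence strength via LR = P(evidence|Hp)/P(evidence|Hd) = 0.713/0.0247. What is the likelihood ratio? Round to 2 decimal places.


Likelihood ratio calculation:
LR = P(E|Hp) / P(E|Hd)
LR = 0.713 / 0.0247
LR = 28.87

28.87


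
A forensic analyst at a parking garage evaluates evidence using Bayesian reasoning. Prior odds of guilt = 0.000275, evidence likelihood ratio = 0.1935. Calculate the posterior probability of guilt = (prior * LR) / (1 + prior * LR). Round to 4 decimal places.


Bayesian evidence evaluation:
Posterior odds = prior_odds * LR = 0.000275 * 0.1935 = 0.0000532125
Posterior probability = posterior_odds / (1 + posterior_odds)
= 0.0000532125 / (1 + 0.0000532125)
= 0.0000532125 / 1.0000532125
= 0.0001

0.0001


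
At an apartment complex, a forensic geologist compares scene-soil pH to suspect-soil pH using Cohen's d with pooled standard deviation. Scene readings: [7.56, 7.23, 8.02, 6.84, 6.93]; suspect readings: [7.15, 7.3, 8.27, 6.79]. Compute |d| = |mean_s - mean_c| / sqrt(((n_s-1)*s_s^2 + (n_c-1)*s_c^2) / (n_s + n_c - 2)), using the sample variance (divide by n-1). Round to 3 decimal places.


Pooled-variance Cohen's d for soil pH comparison:
Scene mean = 36.58 / 5 = 7.316
Suspect mean = 29.51 / 4 = 7.3775
Scene sample variance s_s^2 = 0.23453
Suspect sample variance s_c^2 = 0.399825
Pooled variance = ((n_s-1)*s_s^2 + (n_c-1)*s_c^2) / (n_s + n_c - 2) = 0.305371
Pooled SD = sqrt(0.305371) = 0.552604
Mean difference = -0.0615
|d| = |-0.0615| / 0.552604 = 0.111

0.111


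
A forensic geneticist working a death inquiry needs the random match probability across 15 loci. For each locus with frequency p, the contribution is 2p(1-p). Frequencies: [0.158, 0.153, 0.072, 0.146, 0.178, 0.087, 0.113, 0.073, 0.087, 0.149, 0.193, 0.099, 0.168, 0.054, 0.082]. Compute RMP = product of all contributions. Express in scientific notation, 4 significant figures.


Computing RMP for 15 loci:
Locus 1: 2 * 0.158 * 0.842 = 0.266072
Locus 2: 2 * 0.153 * 0.847 = 0.259182
Locus 3: 2 * 0.072 * 0.928 = 0.133632
Locus 4: 2 * 0.146 * 0.854 = 0.249368
Locus 5: 2 * 0.178 * 0.822 = 0.292632
Locus 6: 2 * 0.087 * 0.913 = 0.158862
Locus 7: 2 * 0.113 * 0.887 = 0.200462
Locus 8: 2 * 0.073 * 0.927 = 0.135342
Locus 9: 2 * 0.087 * 0.913 = 0.158862
Locus 10: 2 * 0.149 * 0.851 = 0.253598
Locus 11: 2 * 0.193 * 0.807 = 0.311502
Locus 12: 2 * 0.099 * 0.901 = 0.178398
Locus 13: 2 * 0.168 * 0.832 = 0.279552
Locus 14: 2 * 0.054 * 0.946 = 0.102168
Locus 15: 2 * 0.082 * 0.918 = 0.150552
RMP = 2.790e-11

2.790e-11


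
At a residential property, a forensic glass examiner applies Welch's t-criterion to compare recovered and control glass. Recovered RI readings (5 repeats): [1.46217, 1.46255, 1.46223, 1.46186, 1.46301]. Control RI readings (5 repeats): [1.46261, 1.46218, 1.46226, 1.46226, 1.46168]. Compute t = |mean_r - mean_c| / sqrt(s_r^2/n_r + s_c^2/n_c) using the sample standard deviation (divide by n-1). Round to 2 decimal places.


Welch's t-criterion for glass RI comparison:
Recovered mean = sum / n_r = 7.31182 / 5 = 1.462364
Control mean = sum / n_c = 7.31099 / 5 = 1.462198
Recovered sample variance s_r^2 = 1.9038e-07
Control sample variance s_c^2 = 1.1152e-07
Welch SE (unpooled) = sqrt(s_r^2/n_r + s_c^2/n_c) = sqrt(3.8076e-08 + 2.2304e-08) = sqrt(6.038e-08) = 0.000245723
|mean_r - mean_c| = 0.000166
t = 0.000166 / 0.000245723 = 0.68

0.68


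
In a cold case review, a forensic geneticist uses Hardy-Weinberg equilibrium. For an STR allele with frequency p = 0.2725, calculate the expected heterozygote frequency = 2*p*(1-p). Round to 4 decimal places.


Hardy-Weinberg heterozygote frequency:
q = 1 - p = 1 - 0.2725 = 0.7275
2pq = 2 * 0.2725 * 0.7275 = 0.3965

0.3965


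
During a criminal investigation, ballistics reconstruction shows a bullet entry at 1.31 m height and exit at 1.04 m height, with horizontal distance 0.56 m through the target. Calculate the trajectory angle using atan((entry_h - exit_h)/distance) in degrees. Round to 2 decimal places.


Bullet trajectory angle:
Height difference = 1.31 - 1.04 = 0.27 m
angle = atan(0.27 / 0.56)
angle = atan(0.482143)
angle = 25.74 degrees

25.74


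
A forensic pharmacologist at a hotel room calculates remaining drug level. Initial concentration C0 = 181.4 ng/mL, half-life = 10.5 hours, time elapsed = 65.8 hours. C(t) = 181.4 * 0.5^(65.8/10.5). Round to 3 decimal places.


Drug concentration decay:
Number of half-lives = t / t_half = 65.8 / 10.5 = 6.266667
Decay factor = 0.5^6.266667 = 0.01298809
C(t) = 181.4 * 0.01298809 = 2.356 ng/mL

2.356


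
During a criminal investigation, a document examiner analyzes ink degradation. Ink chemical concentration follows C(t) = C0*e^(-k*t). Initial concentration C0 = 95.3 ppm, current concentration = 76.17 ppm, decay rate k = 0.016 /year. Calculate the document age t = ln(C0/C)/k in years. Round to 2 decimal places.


Document age estimation:
C0/C = 95.3 / 76.17 = 1.251149
ln(C0/C) = 0.224062
t = 0.224062 / 0.016 = 14.00 years

14.00


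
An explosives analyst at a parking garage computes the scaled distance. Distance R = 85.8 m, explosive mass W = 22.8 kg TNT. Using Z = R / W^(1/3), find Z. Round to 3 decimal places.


Scaled distance calculation:
W^(1/3) = 22.8^(1/3) = 2.8356
Z = R / W^(1/3) = 85.8 / 2.8356
Z = 30.258 m/kg^(1/3)

30.258


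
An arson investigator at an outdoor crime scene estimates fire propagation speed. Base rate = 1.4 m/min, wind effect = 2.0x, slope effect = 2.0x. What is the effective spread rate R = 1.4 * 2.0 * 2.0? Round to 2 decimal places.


Fire spread rate calculation:
R = R0 * wind_factor * slope_factor
= 1.4 * 2.0 * 2.0
= 2.8 * 2.0
= 5.60 m/min

5.60


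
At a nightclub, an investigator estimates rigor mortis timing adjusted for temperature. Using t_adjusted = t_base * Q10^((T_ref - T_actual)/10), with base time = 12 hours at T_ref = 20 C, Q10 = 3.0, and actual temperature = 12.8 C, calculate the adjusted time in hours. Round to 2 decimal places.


Rigor mortis time adjustment:
Exponent = (T_ref - T_actual) / 10 = (20 - 12.8) / 10 = 0.72
Q10 factor = 3.0^0.72 = 2.2056
t_adjusted = 12 * 2.2056 = 26.47 hours

26.47


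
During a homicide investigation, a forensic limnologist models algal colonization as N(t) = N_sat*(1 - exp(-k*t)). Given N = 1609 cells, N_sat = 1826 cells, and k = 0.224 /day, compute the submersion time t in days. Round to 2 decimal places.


PMSI from diatom colonization curve:
N / N_sat = 1609 / 1826 = 0.881161
1 - N/N_sat = 0.118839
ln(1 - N/N_sat) = -2.129986
t = -ln(1 - N/N_sat) / k = -(-2.129986) / 0.224 = 9.51 days

9.51


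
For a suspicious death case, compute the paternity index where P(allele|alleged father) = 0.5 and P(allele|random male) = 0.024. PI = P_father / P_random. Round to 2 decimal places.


Paternity Index calculation:
PI = P(allele|father) / P(allele|random)
PI = 0.5 / 0.024
PI = 20.83

20.83


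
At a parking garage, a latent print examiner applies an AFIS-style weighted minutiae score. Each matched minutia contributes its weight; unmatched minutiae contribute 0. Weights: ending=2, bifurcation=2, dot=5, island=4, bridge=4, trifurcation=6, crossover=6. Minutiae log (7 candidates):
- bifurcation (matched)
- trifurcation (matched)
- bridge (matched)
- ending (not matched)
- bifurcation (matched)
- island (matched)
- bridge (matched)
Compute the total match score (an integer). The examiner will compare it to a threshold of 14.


Weighted minutiae match score:
  bifurcation: matched, +2 (running total 2)
  trifurcation: matched, +6 (running total 8)
  bridge: matched, +4 (running total 12)
  ending: not matched, +0
  bifurcation: matched, +2 (running total 14)
  island: matched, +4 (running total 18)
  bridge: matched, +4 (running total 22)
Total score = 22
Threshold = 14; verdict = identification

22


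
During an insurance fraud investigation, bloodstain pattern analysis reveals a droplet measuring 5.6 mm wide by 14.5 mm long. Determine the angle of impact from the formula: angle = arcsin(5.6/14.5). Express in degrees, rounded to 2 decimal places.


Blood spatter impact angle calculation:
width / length = 5.6 / 14.5 = 0.386207
angle = arcsin(0.386207)
angle = 22.72 degrees

22.72


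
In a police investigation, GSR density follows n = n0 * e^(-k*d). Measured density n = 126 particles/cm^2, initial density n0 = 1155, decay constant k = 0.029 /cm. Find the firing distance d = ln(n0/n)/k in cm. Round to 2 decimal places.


GSR distance calculation:
n0/n = 1155 / 126 = 9.166667
ln(n0/n) = 2.215574
d = 2.215574 / 0.029 = 76.40 cm

76.40


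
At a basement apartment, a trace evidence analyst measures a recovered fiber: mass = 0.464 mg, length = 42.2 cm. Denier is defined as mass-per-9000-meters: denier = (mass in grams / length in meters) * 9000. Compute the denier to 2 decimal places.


Denier calculation:
Mass in grams = 0.464 mg / 1000 = 0.000464 g
Length in meters = 42.2 cm / 100 = 0.422 m
Linear density = mass / length = 0.000464 / 0.422 = 0.00109953 g/m
Denier = (g/m) * 9000 = 0.00109953 * 9000 = 9.90

9.90


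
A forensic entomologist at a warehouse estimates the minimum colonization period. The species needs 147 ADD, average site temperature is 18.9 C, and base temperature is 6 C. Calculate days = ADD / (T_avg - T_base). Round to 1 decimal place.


Insect development time:
Effective temperature = avg_temp - T_base = 18.9 - 6 = 12.9 C
Days = ADD / effective_temp = 147 / 12.9 = 11.4 days

11.4


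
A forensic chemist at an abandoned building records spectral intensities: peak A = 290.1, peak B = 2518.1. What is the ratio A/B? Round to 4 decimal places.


Spectral peak ratio:
Peak A = 290.1 counts
Peak B = 2518.1 counts
Ratio = 290.1 / 2518.1 = 0.1152

0.1152


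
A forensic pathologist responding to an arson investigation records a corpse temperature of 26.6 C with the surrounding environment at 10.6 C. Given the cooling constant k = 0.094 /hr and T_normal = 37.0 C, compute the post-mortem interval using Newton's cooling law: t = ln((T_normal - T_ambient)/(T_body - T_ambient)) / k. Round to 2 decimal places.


Using Newton's law of cooling:
t = ln((T_normal - T_ambient) / (T_body - T_ambient)) / k
T_normal - T_ambient = 26.4
T_body - T_ambient = 16.0
Ratio = 1.65
ln(ratio) = 0.500775
t = 0.500775 / 0.094 = 5.33 hours

5.33


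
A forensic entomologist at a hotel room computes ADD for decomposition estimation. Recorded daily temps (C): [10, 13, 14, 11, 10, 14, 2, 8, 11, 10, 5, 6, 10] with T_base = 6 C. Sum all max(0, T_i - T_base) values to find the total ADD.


Computing ADD day by day:
Day 1: max(0, 10 - 6) = 4
Day 2: max(0, 13 - 6) = 7
Day 3: max(0, 14 - 6) = 8
Day 4: max(0, 11 - 6) = 5
Day 5: max(0, 10 - 6) = 4
Day 6: max(0, 14 - 6) = 8
Day 7: max(0, 2 - 6) = 0
Day 8: max(0, 8 - 6) = 2
Day 9: max(0, 11 - 6) = 5
Day 10: max(0, 10 - 6) = 4
Day 11: max(0, 5 - 6) = 0
Day 12: max(0, 6 - 6) = 0
Day 13: max(0, 10 - 6) = 4
Total ADD = 51

51


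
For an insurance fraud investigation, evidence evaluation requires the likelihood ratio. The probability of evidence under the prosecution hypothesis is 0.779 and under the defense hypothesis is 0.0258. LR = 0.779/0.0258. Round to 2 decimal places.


Likelihood ratio calculation:
LR = P(E|Hp) / P(E|Hd)
LR = 0.779 / 0.0258
LR = 30.19

30.19


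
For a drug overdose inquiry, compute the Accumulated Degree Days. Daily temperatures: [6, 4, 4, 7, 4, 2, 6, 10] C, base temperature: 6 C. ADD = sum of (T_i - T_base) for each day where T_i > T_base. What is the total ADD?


Computing ADD day by day:
Day 1: max(0, 6 - 6) = 0
Day 2: max(0, 4 - 6) = 0
Day 3: max(0, 4 - 6) = 0
Day 4: max(0, 7 - 6) = 1
Day 5: max(0, 4 - 6) = 0
Day 6: max(0, 2 - 6) = 0
Day 7: max(0, 6 - 6) = 0
Day 8: max(0, 10 - 6) = 4
Total ADD = 5

5


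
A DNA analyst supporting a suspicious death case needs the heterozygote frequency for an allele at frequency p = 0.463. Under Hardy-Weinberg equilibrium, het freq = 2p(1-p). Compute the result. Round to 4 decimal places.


Hardy-Weinberg heterozygote frequency:
q = 1 - p = 1 - 0.463 = 0.537
2pq = 2 * 0.463 * 0.537 = 0.4973

0.4973


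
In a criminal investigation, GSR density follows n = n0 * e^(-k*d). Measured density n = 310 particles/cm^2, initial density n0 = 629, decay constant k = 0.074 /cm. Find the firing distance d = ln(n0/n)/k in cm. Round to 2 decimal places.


GSR distance calculation:
n0/n = 629 / 310 = 2.029032
ln(n0/n) = 0.707559
d = 0.707559 / 0.074 = 9.56 cm

9.56


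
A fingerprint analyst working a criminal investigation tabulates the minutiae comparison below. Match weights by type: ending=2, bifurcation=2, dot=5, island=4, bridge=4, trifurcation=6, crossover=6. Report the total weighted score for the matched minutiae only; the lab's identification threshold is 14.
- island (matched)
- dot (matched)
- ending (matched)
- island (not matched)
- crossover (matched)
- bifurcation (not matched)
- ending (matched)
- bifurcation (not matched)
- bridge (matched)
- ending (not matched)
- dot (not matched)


Weighted minutiae match score:
  island: matched, +4 (running total 4)
  dot: matched, +5 (running total 9)
  ending: matched, +2 (running total 11)
  island: not matched, +0
  crossover: matched, +6 (running total 17)
  bifurcation: not matched, +0
  ending: matched, +2 (running total 19)
  bifurcation: not matched, +0
  bridge: matched, +4 (running total 23)
  ending: not matched, +0
  dot: not matched, +0
Total score = 23
Threshold = 14; verdict = identification

23


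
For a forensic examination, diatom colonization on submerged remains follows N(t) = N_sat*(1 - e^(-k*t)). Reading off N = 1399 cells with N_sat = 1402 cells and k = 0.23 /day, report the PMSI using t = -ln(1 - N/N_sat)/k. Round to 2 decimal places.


PMSI from diatom colonization curve:
N / N_sat = 1399 / 1402 = 0.99786
1 - N/N_sat = 0.00214
ln(1 - N/N_sat) = -6.146949
t = -ln(1 - N/N_sat) / k = -(-6.146949) / 0.23 = 26.73 days

26.73


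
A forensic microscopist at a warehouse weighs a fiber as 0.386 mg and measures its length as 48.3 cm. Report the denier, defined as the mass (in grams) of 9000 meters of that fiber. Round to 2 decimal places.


Denier calculation:
Mass in grams = 0.386 mg / 1000 = 0.000386 g
Length in meters = 48.3 cm / 100 = 0.483 m
Linear density = mass / length = 0.000386 / 0.483 = 0.00079917 g/m
Denier = (g/m) * 9000 = 0.00079917 * 9000 = 7.19

7.19


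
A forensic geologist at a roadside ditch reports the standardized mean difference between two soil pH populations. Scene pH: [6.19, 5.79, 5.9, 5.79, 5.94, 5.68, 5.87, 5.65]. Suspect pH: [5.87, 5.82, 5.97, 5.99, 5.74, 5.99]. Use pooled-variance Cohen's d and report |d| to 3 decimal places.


Pooled-variance Cohen's d for soil pH comparison:
Scene mean = 46.81 / 8 = 5.85125
Suspect mean = 35.38 / 6 = 5.896667
Scene sample variance s_s^2 = 0.028955
Suspect sample variance s_c^2 = 0.010787
Pooled variance = ((n_s-1)*s_s^2 + (n_c-1)*s_c^2) / (n_s + n_c - 2) = 0.021385
Pooled SD = sqrt(0.021385) = 0.146236
Mean difference = -0.045417
|d| = |-0.045417| / 0.146236 = 0.311

0.311


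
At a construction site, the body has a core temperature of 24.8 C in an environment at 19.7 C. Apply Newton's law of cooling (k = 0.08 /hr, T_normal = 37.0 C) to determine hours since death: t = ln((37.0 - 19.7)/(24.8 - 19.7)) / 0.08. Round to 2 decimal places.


Using Newton's law of cooling:
t = ln((T_normal - T_ambient) / (T_body - T_ambient)) / k
T_normal - T_ambient = 17.3
T_body - T_ambient = 5.1
Ratio = 3.392157
ln(ratio) = 1.221466
t = 1.221466 / 0.08 = 15.27 hours

15.27


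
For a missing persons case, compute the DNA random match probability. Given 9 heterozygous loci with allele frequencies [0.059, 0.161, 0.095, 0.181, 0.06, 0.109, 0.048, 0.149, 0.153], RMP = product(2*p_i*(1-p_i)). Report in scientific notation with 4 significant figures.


Computing RMP for 9 loci:
Locus 1: 2 * 0.059 * 0.941 = 0.111038
Locus 2: 2 * 0.161 * 0.839 = 0.270158
Locus 3: 2 * 0.095 * 0.905 = 0.17195
Locus 4: 2 * 0.181 * 0.819 = 0.296478
Locus 5: 2 * 0.06 * 0.94 = 0.1128
Locus 6: 2 * 0.109 * 0.891 = 0.194238
Locus 7: 2 * 0.048 * 0.952 = 0.091392
Locus 8: 2 * 0.149 * 0.851 = 0.253598
Locus 9: 2 * 0.153 * 0.847 = 0.259182
RMP = 2.013e-07

2.013e-07


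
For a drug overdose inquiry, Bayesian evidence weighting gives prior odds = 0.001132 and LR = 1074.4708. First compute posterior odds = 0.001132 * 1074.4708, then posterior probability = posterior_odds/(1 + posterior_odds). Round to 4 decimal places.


Bayesian evidence evaluation:
Posterior odds = prior_odds * LR = 0.001132 * 1074.4708 = 1.216301
Posterior probability = posterior_odds / (1 + posterior_odds)
= 1.216301 / (1 + 1.216301)
= 1.216301 / 2.216301
= 0.5488

0.5488


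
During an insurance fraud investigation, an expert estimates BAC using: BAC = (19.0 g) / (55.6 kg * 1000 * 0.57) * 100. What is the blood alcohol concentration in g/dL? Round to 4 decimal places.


Applying the Widmark formula:
BAC = (dose_g / (body_wt * 1000 * r)) * 100
Denominator = 55.6 * 1000 * 0.57 = 31692
BAC = (19.0 / 31692) * 100
BAC = 0.0600 g/dL

0.0600


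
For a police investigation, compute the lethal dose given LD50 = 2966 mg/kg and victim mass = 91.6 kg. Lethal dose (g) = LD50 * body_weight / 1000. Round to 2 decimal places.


Lethal dose calculation:
Lethal dose = LD50 * body_weight / 1000
= 2966 * 91.6 / 1000
= 271685.6 / 1000
= 271.69 g

271.69


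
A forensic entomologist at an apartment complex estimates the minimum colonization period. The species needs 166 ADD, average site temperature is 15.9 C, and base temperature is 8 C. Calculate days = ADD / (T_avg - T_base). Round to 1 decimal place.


Insect development time:
Effective temperature = avg_temp - T_base = 15.9 - 8 = 7.9 C
Days = ADD / effective_temp = 166 / 7.9 = 21.0 days

21.0


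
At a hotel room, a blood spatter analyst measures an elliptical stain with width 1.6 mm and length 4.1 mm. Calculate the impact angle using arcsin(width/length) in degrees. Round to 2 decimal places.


Blood spatter impact angle calculation:
width / length = 1.6 / 4.1 = 0.390244
angle = arcsin(0.390244)
angle = 22.97 degrees

22.97


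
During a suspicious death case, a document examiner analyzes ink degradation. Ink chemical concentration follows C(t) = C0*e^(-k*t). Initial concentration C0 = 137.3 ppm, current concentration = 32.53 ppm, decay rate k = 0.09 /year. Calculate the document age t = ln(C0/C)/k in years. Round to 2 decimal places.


Document age estimation:
C0/C = 137.3 / 32.53 = 4.220719
ln(C0/C) = 1.440005
t = 1.440005 / 0.09 = 16.00 years

16.00


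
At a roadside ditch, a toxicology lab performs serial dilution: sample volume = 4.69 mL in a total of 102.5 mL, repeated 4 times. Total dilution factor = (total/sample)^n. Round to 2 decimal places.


Dilution factor calculation:
Single dilution = V_total / V_sample = 102.5 / 4.69 ≈ 21.855011
Number of dilutions = 4
Total DF = (102.5 / 4.69)^4 (full precision, rounded at the end) = 228141.39

228141.39


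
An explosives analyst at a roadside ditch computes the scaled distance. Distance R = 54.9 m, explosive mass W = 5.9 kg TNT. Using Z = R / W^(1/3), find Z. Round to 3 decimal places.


Scaled distance calculation:
W^(1/3) = 5.9^(1/3) = 1.806969
Z = R / W^(1/3) = 54.9 / 1.806969
Z = 30.382 m/kg^(1/3)

30.382


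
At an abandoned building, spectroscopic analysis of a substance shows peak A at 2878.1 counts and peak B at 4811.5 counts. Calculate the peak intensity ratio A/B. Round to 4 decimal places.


Spectral peak ratio:
Peak A = 2878.1 counts
Peak B = 4811.5 counts
Ratio = 2878.1 / 4811.5 = 0.5982

0.5982


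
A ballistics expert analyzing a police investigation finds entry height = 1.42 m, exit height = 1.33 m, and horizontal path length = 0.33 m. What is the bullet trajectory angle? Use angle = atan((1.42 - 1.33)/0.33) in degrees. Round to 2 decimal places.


Bullet trajectory angle:
Height difference = 1.42 - 1.33 = 0.09 m
angle = atan(0.09 / 0.33)
angle = atan(0.272727)
angle = 15.26 degrees

15.26


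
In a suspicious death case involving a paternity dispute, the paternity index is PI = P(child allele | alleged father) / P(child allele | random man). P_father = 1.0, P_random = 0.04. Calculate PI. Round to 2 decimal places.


Paternity Index calculation:
PI = P(allele|father) / P(allele|random)
PI = 1.0 / 0.04
PI = 25.00

25.00


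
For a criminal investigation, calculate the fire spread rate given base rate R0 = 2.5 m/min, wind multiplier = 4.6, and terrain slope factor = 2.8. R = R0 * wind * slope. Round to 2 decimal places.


Fire spread rate calculation:
R = R0 * wind_factor * slope_factor
= 2.5 * 4.6 * 2.8
= 11.5 * 2.8
= 32.20 m/min

32.20


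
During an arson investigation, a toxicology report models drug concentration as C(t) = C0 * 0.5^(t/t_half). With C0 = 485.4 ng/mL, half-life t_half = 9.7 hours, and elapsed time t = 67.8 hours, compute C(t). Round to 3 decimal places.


Drug concentration decay:
Number of half-lives = t / t_half = 67.8 / 9.7 = 6.989691
Decay factor = 0.5^6.989691 = 0.00786853
C(t) = 485.4 * 0.00786853 = 3.819 ng/mL

3.819


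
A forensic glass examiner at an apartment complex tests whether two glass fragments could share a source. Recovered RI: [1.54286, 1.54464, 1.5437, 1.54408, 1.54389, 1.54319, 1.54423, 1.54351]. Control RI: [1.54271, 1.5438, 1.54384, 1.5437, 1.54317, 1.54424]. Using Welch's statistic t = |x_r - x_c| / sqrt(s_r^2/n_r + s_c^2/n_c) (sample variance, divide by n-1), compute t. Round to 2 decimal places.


Welch's t-criterion for glass RI comparison:
Recovered mean = sum / n_r = 12.3501 / 8 = 1.5437625
Control mean = sum / n_c = 9.26146 / 6 = 1.5435767
Recovered sample variance s_r^2 = 3.30793e-07
Control sample variance s_c^2 = 2.98187e-07
Welch SE (unpooled) = sqrt(s_r^2/n_r + s_c^2/n_c) = sqrt(4.13491e-08 + 4.96978e-08) = sqrt(9.10469e-08) = 0.00030174
|mean_r - mean_c| = 0.000185833
t = 0.000185833 / 0.00030174 = 0.62

0.62


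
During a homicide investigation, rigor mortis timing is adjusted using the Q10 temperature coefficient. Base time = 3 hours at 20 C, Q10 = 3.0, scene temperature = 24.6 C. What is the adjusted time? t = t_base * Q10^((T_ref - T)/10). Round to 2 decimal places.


Rigor mortis time adjustment:
Exponent = (T_ref - T_actual) / 10 = (20 - 24.6) / 10 = -0.46
Q10 factor = 3.0^-0.46 = 0.60329
t_adjusted = 3 * 0.60329 = 1.81 hours

1.81


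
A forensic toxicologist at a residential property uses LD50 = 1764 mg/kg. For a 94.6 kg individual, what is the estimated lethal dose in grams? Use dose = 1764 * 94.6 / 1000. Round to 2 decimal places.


Lethal dose calculation:
Lethal dose = LD50 * body_weight / 1000
= 1764 * 94.6 / 1000
= 166874.4 / 1000
= 166.87 g

166.87


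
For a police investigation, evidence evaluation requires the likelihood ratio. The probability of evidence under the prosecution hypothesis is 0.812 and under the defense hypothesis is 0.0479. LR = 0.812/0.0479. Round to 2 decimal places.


Likelihood ratio calculation:
LR = P(E|Hp) / P(E|Hd)
LR = 0.812 / 0.0479
LR = 16.95

16.95


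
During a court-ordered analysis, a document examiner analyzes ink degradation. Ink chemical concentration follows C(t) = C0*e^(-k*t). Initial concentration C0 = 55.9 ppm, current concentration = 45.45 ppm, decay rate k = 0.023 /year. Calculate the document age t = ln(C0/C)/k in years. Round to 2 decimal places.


Document age estimation:
C0/C = 55.9 / 45.45 = 1.229923
ln(C0/C) = 0.206952
t = 0.206952 / 0.023 = 9.00 years

9.00


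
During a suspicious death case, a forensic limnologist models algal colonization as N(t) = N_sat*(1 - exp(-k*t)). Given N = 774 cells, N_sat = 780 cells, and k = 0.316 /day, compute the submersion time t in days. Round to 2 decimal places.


PMSI from diatom colonization curve:
N / N_sat = 774 / 780 = 0.992308
1 - N/N_sat = 0.007692
ln(1 - N/N_sat) = -4.867574
t = -ln(1 - N/N_sat) / k = -(-4.867574) / 0.316 = 15.40 days

15.40


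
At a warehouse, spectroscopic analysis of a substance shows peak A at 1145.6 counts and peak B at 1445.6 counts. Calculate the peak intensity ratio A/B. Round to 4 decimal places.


Spectral peak ratio:
Peak A = 1145.6 counts
Peak B = 1445.6 counts
Ratio = 1145.6 / 1445.6 = 0.7925

0.7925


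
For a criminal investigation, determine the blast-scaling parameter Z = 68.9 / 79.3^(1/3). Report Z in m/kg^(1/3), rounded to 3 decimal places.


Scaled distance calculation:
W^(1/3) = 79.3^(1/3) = 4.296265
Z = R / W^(1/3) = 68.9 / 4.296265
Z = 16.037 m/kg^(1/3)

16.037


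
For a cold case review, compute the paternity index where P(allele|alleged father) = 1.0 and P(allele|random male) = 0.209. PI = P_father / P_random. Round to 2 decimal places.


Paternity Index calculation:
PI = P(allele|father) / P(allele|random)
PI = 1.0 / 0.209
PI = 4.78

4.78


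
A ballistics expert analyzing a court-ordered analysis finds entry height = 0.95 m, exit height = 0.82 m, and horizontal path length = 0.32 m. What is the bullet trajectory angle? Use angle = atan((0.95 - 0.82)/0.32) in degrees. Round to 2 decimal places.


Bullet trajectory angle:
Height difference = 0.95 - 0.82 = 0.13 m
angle = atan(0.13 / 0.32)
angle = atan(0.40625)
angle = 22.11 degrees

22.11


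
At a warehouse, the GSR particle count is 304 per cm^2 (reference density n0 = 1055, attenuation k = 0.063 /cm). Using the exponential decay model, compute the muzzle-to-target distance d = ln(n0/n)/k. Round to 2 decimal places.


GSR distance calculation:
n0/n = 1055 / 304 = 3.470395
ln(n0/n) = 1.244268
d = 1.244268 / 0.063 = 19.75 cm

19.75


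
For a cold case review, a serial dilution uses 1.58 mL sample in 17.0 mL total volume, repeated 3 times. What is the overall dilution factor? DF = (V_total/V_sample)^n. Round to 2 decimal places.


Dilution factor calculation:
Single dilution = V_total / V_sample = 17.0 / 1.58 ≈ 10.759494
Number of dilutions = 3
Total DF = (17.0 / 1.58)^3 (full precision, rounded at the end) = 1245.59

1245.59


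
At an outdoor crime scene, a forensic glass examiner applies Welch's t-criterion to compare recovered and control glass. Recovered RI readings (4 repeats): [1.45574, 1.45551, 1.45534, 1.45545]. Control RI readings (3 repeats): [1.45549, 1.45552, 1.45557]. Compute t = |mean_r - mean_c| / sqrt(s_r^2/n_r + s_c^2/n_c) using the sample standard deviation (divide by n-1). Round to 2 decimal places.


Welch's t-criterion for glass RI comparison:
Recovered mean = sum / n_r = 5.82204 / 4 = 1.45551
Control mean = sum / n_c = 4.36658 / 3 = 1.4555267
Recovered sample variance s_r^2 = 2.84667e-08
Control sample variance s_c^2 = 1.63333e-09
Welch SE (unpooled) = sqrt(s_r^2/n_r + s_c^2/n_c) = sqrt(7.11667e-09 + 5.44444e-10) = sqrt(7.66111e-09) = 8.75278e-05
|mean_r - mean_c| = 1.66667e-05
t = 1.66667e-05 / 8.75278e-05 = 0.19

0.19


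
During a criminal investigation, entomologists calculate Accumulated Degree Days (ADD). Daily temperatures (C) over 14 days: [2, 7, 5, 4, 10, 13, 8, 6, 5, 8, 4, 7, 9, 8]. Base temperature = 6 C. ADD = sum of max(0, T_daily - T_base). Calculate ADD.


Computing ADD day by day:
Day 1: max(0, 2 - 6) = 0
Day 2: max(0, 7 - 6) = 1
Day 3: max(0, 5 - 6) = 0
Day 4: max(0, 4 - 6) = 0
Day 5: max(0, 10 - 6) = 4
Day 6: max(0, 13 - 6) = 7
Day 7: max(0, 8 - 6) = 2
Day 8: max(0, 6 - 6) = 0
Day 9: max(0, 5 - 6) = 0
Day 10: max(0, 8 - 6) = 2
Day 11: max(0, 4 - 6) = 0
Day 12: max(0, 7 - 6) = 1
Day 13: max(0, 9 - 6) = 3
Day 14: max(0, 8 - 6) = 2
Total ADD = 22

22


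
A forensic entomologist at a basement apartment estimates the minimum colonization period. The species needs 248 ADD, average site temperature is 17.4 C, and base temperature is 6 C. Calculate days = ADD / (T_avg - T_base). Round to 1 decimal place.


Insect development time:
Effective temperature = avg_temp - T_base = 17.4 - 6 = 11.4 C
Days = ADD / effective_temp = 248 / 11.4 = 21.8 days

21.8


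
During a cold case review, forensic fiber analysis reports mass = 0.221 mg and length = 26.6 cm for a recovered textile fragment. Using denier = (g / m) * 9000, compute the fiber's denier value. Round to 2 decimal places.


Denier calculation:
Mass in grams = 0.221 mg / 1000 = 0.000221 g
Length in meters = 26.6 cm / 100 = 0.266 m
Linear density = mass / length = 0.000221 / 0.266 = 0.00083083 g/m
Denier = (g/m) * 9000 = 0.00083083 * 9000 = 7.48

7.48


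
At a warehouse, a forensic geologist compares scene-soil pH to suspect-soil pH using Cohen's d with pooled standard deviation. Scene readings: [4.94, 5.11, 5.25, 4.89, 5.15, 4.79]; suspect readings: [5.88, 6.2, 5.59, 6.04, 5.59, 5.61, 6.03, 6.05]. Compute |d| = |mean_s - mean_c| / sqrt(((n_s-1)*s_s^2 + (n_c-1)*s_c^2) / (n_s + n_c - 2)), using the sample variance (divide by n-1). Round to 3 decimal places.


Pooled-variance Cohen's d for soil pH comparison:
Scene mean = 30.13 / 6 = 5.021667
Suspect mean = 46.99 / 8 = 5.87375
Scene sample variance s_s^2 = 0.030817
Suspect sample variance s_c^2 = 0.060027
Pooled variance = ((n_s-1)*s_s^2 + (n_c-1)*s_c^2) / (n_s + n_c - 2) = 0.047856
Pooled SD = sqrt(0.047856) = 0.21876
Mean difference = -0.852083
|d| = |-0.852083| / 0.21876 = 3.895

3.895


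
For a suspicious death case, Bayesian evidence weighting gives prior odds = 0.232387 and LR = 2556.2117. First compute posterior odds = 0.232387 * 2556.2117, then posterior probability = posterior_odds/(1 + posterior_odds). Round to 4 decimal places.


Bayesian evidence evaluation:
Posterior odds = prior_odds * LR = 0.232387 * 2556.2117 = 594.0304
Posterior probability = posterior_odds / (1 + posterior_odds)
= 594.0304 / (1 + 594.0304)
= 594.0304 / 595.0304
= 0.9983

0.9983


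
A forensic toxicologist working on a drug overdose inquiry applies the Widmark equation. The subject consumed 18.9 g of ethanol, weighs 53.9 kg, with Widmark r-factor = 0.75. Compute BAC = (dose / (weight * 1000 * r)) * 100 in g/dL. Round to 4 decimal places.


Applying the Widmark formula:
BAC = (dose_g / (body_wt * 1000 * r)) * 100
Denominator = 53.9 * 1000 * 0.75 = 40425
BAC = (18.9 / 40425) * 100
BAC = 0.0468 g/dL

0.0468


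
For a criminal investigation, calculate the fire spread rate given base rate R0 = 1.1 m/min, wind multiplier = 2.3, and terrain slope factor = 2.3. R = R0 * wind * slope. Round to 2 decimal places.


Fire spread rate calculation:
R = R0 * wind_factor * slope_factor
= 1.1 * 2.3 * 2.3
= 2.53 * 2.3
= 5.82 m/min

5.82


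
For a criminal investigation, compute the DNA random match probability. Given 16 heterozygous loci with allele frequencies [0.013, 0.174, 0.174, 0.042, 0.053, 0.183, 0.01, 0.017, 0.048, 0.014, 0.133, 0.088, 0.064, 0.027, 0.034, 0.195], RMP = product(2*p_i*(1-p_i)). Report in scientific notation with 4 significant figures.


Computing RMP for 16 loci:
Locus 1: 2 * 0.013 * 0.987 = 0.025662
Locus 2: 2 * 0.174 * 0.826 = 0.287448
Locus 3: 2 * 0.174 * 0.826 = 0.287448
Locus 4: 2 * 0.042 * 0.958 = 0.080472
Locus 5: 2 * 0.053 * 0.947 = 0.100382
Locus 6: 2 * 0.183 * 0.817 = 0.299022
Locus 7: 2 * 0.01 * 0.99 = 0.0198
Locus 8: 2 * 0.017 * 0.983 = 0.033422
Locus 9: 2 * 0.048 * 0.952 = 0.091392
Locus 10: 2 * 0.014 * 0.986 = 0.027608
Locus 11: 2 * 0.133 * 0.867 = 0.230622
Locus 12: 2 * 0.088 * 0.912 = 0.160512
Locus 13: 2 * 0.064 * 0.936 = 0.119808
Locus 14: 2 * 0.027 * 0.973 = 0.052542
Locus 15: 2 * 0.034 * 0.966 = 0.065688
Locus 16: 2 * 0.195 * 0.805 = 0.31395
RMP = 4.110e-17

4.110e-17


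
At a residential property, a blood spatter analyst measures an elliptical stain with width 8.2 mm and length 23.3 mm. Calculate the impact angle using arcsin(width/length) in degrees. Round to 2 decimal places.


Blood spatter impact angle calculation:
width / length = 8.2 / 23.3 = 0.351931
angle = arcsin(0.351931)
angle = 20.61 degrees

20.61


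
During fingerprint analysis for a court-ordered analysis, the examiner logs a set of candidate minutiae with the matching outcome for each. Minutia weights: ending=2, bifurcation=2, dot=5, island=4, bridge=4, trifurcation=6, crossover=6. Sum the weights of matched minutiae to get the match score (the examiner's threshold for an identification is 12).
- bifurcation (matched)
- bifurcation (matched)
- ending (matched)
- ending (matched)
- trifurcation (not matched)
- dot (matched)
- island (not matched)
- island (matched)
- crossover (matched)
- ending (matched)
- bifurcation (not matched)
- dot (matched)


Weighted minutiae match score:
  bifurcation: matched, +2 (running total 2)
  bifurcation: matched, +2 (running total 4)
  ending: matched, +2 (running total 6)
  ending: matched, +2 (running total 8)
  trifurcation: not matched, +0
  dot: matched, +5 (running total 13)
  island: not matched, +0
  island: matched, +4 (running total 17)
  crossover: matched, +6 (running total 23)
  ending: matched, +2 (running total 25)
  bifurcation: not matched, +0
  dot: matched, +5 (running total 30)
Total score = 30
Threshold = 12; verdict = identification

30


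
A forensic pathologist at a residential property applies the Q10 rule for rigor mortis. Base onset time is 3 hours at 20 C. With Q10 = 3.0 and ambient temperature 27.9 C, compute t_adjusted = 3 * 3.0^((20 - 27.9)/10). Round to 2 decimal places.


Rigor mortis time adjustment:
Exponent = (T_ref - T_actual) / 10 = (20 - 27.9) / 10 = -0.79
Q10 factor = 3.0^-0.79 = 0.41983
t_adjusted = 3 * 0.41983 = 1.26 hours

1.26


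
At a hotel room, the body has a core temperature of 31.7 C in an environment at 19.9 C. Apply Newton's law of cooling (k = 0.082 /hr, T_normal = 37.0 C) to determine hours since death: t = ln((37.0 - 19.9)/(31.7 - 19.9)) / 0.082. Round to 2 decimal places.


Using Newton's law of cooling:
t = ln((T_normal - T_ambient) / (T_body - T_ambient)) / k
T_normal - T_ambient = 17.1
T_body - T_ambient = 11.8
Ratio = 1.449153
ln(ratio) = 0.370979
t = 0.370979 / 0.082 = 4.52 hours

4.52


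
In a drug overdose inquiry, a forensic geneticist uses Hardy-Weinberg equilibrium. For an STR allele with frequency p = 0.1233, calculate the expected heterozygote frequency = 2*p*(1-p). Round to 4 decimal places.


Hardy-Weinberg heterozygote frequency:
q = 1 - p = 1 - 0.1233 = 0.8767
2pq = 2 * 0.1233 * 0.8767 = 0.2162

0.2162


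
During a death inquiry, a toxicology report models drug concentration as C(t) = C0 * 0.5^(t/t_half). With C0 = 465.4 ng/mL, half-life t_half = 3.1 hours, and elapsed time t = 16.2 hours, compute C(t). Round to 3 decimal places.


Drug concentration decay:
Number of half-lives = t / t_half = 16.2 / 3.1 = 5.225806
Decay factor = 0.5^5.225806 = 0.02672241
C(t) = 465.4 * 0.02672241 = 12.437 ng/mL

12.437


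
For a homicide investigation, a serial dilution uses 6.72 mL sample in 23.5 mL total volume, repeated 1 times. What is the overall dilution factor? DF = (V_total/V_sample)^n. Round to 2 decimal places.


Dilution factor calculation:
Single dilution = V_total / V_sample = 23.5 / 6.72 ≈ 3.497024
Number of dilutions = 1
Total DF = (23.5 / 6.72)^1 (full precision, rounded at the end) = 3.50

3.50


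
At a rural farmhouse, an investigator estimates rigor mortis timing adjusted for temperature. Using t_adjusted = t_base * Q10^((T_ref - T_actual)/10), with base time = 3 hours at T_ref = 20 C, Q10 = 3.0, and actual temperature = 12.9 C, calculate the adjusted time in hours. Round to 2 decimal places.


Rigor mortis time adjustment:
Exponent = (T_ref - T_actual) / 10 = (20 - 12.9) / 10 = 0.71
Q10 factor = 3.0^0.71 = 2.1815
t_adjusted = 3 * 2.1815 = 6.54 hours

6.54


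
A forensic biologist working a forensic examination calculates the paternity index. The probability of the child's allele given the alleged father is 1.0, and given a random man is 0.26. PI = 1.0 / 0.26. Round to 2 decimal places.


Paternity Index calculation:
PI = P(allele|father) / P(allele|random)
PI = 1.0 / 0.26
PI = 3.85

3.85


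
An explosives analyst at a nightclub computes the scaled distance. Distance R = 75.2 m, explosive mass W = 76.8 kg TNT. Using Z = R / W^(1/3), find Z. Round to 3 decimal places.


Scaled distance calculation:
W^(1/3) = 76.8^(1/3) = 4.250634
Z = R / W^(1/3) = 75.2 / 4.250634
Z = 17.691 m/kg^(1/3)

17.691


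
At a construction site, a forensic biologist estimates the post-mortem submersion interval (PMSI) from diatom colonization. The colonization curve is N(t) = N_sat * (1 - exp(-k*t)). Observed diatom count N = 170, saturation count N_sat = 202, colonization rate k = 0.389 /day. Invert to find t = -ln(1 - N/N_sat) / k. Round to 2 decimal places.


PMSI from diatom colonization curve:
N / N_sat = 170 / 202 = 0.841584
1 - N/N_sat = 0.158416
ln(1 - N/N_sat) = -1.842531
t = -ln(1 - N/N_sat) / k = -(-1.842531) / 0.389 = 4.74 days

4.74


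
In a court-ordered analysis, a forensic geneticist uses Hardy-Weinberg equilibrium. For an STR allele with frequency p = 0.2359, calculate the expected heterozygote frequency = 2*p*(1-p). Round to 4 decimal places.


Hardy-Weinberg heterozygote frequency:
q = 1 - p = 1 - 0.2359 = 0.7641
2pq = 2 * 0.2359 * 0.7641 = 0.3605

0.3605


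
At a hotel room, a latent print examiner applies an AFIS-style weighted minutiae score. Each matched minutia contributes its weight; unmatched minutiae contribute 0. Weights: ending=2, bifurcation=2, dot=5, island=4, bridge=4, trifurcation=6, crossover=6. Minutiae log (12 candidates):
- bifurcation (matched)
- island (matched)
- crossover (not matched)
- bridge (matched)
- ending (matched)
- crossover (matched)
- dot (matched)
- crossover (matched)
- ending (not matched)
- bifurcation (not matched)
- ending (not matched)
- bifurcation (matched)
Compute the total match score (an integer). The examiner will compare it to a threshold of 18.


Weighted minutiae match score:
  bifurcation: matched, +2 (running total 2)
  island: matched, +4 (running total 6)
  crossover: not matched, +0
  bridge: matched, +4 (running total 10)
  ending: matched, +2 (running total 12)
  crossover: matched, +6 (running total 18)
  dot: matched, +5 (running total 23)
  crossover: matched, +6 (running total 29)
  ending: not matched, +0
  bifurcation: not matched, +0
  ending: not matched, +0
  bifurcation: matched, +2 (running total 31)
Total score = 31
Threshold = 18; verdict = identification

31
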